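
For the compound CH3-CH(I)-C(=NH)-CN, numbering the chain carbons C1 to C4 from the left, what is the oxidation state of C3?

+2

C3 has one bond to C (0), one bond to C (0), a double bond to N (2×+1 = +2).
Oxidation state = 0 + 0 + 2 = +2.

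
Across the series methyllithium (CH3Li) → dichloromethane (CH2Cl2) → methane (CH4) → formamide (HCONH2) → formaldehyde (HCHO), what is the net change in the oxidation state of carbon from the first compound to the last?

Carbon oxidation states along the series — methyllithium: -4, dichloromethane: 0, methane: -4, formamide: +2, formaldehyde: 0.
Net change = 0 − (-4) = +4.

+4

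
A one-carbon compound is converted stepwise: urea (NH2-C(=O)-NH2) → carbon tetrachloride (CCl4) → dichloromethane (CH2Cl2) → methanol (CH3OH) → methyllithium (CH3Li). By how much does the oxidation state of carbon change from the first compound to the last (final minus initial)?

-8

Carbon oxidation states along the series — urea: +4, carbon tetrachloride: +4, dichloromethane: 0, methanol: -2, methyllithium: -4.
Net change = -4 − (+4) = -8.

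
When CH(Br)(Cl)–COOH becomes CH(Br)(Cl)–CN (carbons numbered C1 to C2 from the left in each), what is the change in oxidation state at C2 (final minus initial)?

0

Before: C2 has 1 bond to C, 3 bonds to O → oxidation state +3.
After: C2 has 1 bond to C, 3 bonds to N → oxidation state +3.
Δ = +3 − (+3) = 0, so no net redox change at C2.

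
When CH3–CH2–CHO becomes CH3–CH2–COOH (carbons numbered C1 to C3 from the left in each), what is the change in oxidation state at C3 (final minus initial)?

Before: C3 has 1 bond to C, 1 bond to H, 2 bonds to O → oxidation state +1.
After: C3 has 1 bond to C, 3 bonds to O → oxidation state +3.
Δ = +3 − (+1) = +2, so this is an oxidation at C3.

+2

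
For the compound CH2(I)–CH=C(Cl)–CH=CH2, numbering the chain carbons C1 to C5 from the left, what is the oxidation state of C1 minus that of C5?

+1

C1: 1C, 2H, 1I → 0 − 2 + 1 = -1
C5: 2C, 2H → 0 − 2 = -2
Difference: -1 − (-2) = +1.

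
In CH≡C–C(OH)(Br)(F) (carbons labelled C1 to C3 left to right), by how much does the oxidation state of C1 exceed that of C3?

-4

C1: 3C, 1H → 0 − 1 = -1
C3: 1C, 1O, 1F, 1Br → 0 + 1 + 1 + 1 = +3
Difference: -1 − (+3) = -4.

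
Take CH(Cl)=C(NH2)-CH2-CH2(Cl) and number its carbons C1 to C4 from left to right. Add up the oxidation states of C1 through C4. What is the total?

Count +1 for every bond to an atom more electronegative than carbon and −1 for every bond to one less electronegative; C–C bonds are 0. Tallying each carbon:
C1: 2C, 1H, 1Cl → 0 − 1 + 1 = 0
C2: 3C, 1N → 0 + 1 = +1
C3: 2C, 2H → 0 − 2 = -2
C4: 1C, 2H, 1Cl → 0 − 2 + 1 = -1
Sum = 0 + 1 − 2 − 1 = -2.

-2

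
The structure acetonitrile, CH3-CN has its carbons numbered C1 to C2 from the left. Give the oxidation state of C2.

C2 has a triple bond to N (3×+1 = +3), one bond to C (0).
Oxidation state = +3 + 0 = +3.

+3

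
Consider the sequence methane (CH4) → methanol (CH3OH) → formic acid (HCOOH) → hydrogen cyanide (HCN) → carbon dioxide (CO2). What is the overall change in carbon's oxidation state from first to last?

Carbon oxidation states along the series — methane: -4, methanol: -2, formic acid: +2, hydrogen cyanide: +2, carbon dioxide: +4.
Net change = +4 − (-4) = +8.

+8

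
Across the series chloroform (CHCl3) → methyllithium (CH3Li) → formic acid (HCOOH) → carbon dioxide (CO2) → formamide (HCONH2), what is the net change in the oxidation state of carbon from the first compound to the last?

0

Carbon oxidation states along the series — chloroform: +2, methyllithium: -4, formic acid: +2, carbon dioxide: +4, formamide: +2.
Net change = +2 − (+2) = 0.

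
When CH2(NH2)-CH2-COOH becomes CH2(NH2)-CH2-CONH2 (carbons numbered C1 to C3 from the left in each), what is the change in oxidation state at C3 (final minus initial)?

0

Before: C3 has 1 bond to C, 3 bonds to O → oxidation state +3.
After: C3 has 1 bond to C, 2 bonds to O, 1 bond to N → oxidation state +3.
Δ = +3 − (+3) = 0, so no net redox change at C3.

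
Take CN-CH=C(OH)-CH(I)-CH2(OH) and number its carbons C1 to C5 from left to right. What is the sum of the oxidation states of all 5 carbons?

+2

Tallying each carbon's bonds:
C1: 1C, 3N → 0 + 3 = +3
C2: 3C, 1H → 0 − 1 = -1
C3: 3C, 1O → 0 + 1 = +1
C4: 2C, 1H, 1I → 0 − 1 + 1 = 0
C5: 1C, 2H, 1O → 0 − 2 + 1 = -1
Sum = +3 − 1 + 1 + 0 − 1 = +2.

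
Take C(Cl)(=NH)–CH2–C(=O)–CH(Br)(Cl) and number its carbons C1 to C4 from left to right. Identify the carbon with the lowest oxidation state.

C2

Tallying each carbon's bonds:
C1: 1C, 2N, 1Cl → 0 + 2 + 1 = +3
C2: 2C, 2H → 0 − 2 = -2
C3: 2C, 2O → 0 + 2 = +2
C4: 1C, 1H, 1Cl, 1Br → 0 − 1 + 1 + 1 = +1
The most reduced carbon is C2 at -2.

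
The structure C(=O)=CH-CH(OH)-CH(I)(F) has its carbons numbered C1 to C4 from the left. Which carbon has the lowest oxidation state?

Tallying each carbon's bonds:
C1: 2C, 2O → 0 + 2 = +2
C2: 3C, 1H → 0 − 1 = -1
C3: 2C, 1H, 1O → 0 − 1 + 1 = 0
C4: 1C, 1H, 1F, 1I → 0 − 1 + 1 + 1 = +1
The most reduced carbon is C2 at -1.

C2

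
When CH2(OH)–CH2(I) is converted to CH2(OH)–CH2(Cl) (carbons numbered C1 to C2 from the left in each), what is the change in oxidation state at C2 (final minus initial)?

0

Before: C2 has 1 bond to C, 2 bonds to H, 1 bond to I → oxidation state -1.
After: C2 has 1 bond to C, 2 bonds to H, 1 bond to Cl → oxidation state -1.
Δ = -1 − (-1) = 0, so no net redox change at C2.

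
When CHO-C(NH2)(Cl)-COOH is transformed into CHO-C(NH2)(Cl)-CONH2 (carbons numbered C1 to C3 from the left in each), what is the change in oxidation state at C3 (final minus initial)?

Before: C3 has 1 bond to C, 3 bonds to O → oxidation state +3.
After: C3 has 1 bond to C, 2 bonds to O, 1 bond to N → oxidation state +3.
Δ = +3 − (+3) = 0, so no net redox change at C3.

0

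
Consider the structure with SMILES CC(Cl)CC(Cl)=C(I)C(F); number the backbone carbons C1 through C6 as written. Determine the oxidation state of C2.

0

Bonds to more-electronegative neighbours contribute +1 each, bonds to H or metals contribute −1 each, and C–C bonds contribute 0.
C2 has one bond to C (0), one bond to C (0), one bond to Cl (+1), one bond to H (-1).
Oxidation state = 0 + 0 + 1 − 1 = 0.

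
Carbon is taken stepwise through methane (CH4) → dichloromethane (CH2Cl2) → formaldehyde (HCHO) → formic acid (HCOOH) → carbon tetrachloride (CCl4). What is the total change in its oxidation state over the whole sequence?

Carbon oxidation states along the series — methane: -4, dichloromethane: 0, formaldehyde: 0, formic acid: +2, carbon tetrachloride: +4.
Net change = +4 − (-4) = +8.

+8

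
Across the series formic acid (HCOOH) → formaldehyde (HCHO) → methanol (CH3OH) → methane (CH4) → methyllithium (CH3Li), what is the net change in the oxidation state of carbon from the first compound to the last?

-6

Carbon oxidation states along the series — formic acid: +2, formaldehyde: 0, methanol: -2, methane: -4, methyllithium: -4.
Net change = -4 − (+2) = -6.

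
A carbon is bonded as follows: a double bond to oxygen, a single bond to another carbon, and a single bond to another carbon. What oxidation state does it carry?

+2

Bonds to more-electronegative neighbours contribute +1 each, bonds to H or metals contribute −1 each, and C–C bonds contribute 0.
The carbon has one bond to C (0), one bond to C (0), a double bond to O (2×+1 = +2).
Oxidation state = 0 + 0 + 2 = +2.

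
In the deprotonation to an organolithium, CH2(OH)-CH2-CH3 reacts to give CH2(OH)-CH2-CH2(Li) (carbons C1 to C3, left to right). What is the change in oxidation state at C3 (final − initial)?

0

Before: C3 has 1 bond to C, 3 bonds to H → oxidation state -3.
After: C3 has 1 bond to C, 2 bonds to H, 1 bond to Li → oxidation state -3.
Δ = -3 − (-3) = 0, so no net redox change at C3.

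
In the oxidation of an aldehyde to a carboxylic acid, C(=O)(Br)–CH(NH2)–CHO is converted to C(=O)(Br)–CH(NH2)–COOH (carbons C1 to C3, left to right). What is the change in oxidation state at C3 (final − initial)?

+2

Before: C3 has 1 bond to C, 1 bond to H, 2 bonds to O → oxidation state +1.
After: C3 has 1 bond to C, 3 bonds to O → oxidation state +3.
Δ = +3 − (+1) = +2, so this is an oxidation at C3.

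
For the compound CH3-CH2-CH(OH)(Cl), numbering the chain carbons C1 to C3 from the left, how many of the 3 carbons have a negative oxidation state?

2

Each bond to a more electronegative atom (O, N, halogen) counts +1, each bond to a less electronegative atom (H, metal, B, Si) counts −1, and each C–C bond counts 0. Tallying each carbon:
C1: 1C, 3H → 0 − 3 = -3
C2: 2C, 2H → 0 − 2 = -2
C3: 1C, 1H, 1O, 1Cl → 0 − 1 + 1 + 1 = +1
2 carbons (C1, C2) meet the condition.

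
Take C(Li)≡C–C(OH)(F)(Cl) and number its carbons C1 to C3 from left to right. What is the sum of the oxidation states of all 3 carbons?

Each bond to a more electronegative atom (O, N, halogen) counts +1, each bond to a less electronegative atom (H, metal, B, Si) counts −1, and each C–C bond counts 0. Tallying each carbon:
C1: 3C, 1Li → 0 − 1 = -1
C2: 4C → 0 = 0
C3: 1C, 1O, 1F, 1Cl → 0 + 1 + 1 + 1 = +3
Sum = -1 + 0 + 3 = +2.

+2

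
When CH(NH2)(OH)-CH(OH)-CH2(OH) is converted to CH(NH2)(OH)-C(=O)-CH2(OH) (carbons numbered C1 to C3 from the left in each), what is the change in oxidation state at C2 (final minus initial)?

Before: C2 has 2 bonds to C, 1 bond to H, 1 bond to O → oxidation state 0.
After: C2 has 2 bonds to C, 2 bonds to O → oxidation state +2.
Δ = +2 − (0) = +2, so this is an oxidation at C2.

+2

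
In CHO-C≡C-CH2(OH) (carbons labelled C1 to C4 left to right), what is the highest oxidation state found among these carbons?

Count +1 for every bond to an atom more electronegative than carbon and −1 for every bond to one less electronegative; C–C bonds are 0. Tallying each carbon:
C1: 1C, 1H, 2O → 0 − 1 + 2 = +1
C2: 4C → 0 = 0
C3: 4C → 0 = 0
C4: 1C, 2H, 1O → 0 − 2 + 1 = -1
The highest value is +1.

+1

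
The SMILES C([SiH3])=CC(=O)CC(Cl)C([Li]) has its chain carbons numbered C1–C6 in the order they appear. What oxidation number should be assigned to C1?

-2

Bonds to more-electronegative neighbours contribute +1 each, bonds to H or metals contribute −1 each, and C–C bonds contribute 0.
C1 has a double bond to C (2×0 = 0), one bond to Si (-1), one bond to H (-1).
Oxidation state = 0 − 1 − 1 = -2.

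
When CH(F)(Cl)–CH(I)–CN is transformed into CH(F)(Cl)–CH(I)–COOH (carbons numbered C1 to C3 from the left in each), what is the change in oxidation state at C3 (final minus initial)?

Before: C3 has 1 bond to C, 3 bonds to N → oxidation state +3.
After: C3 has 1 bond to C, 3 bonds to O → oxidation state +3.
Δ = +3 − (+3) = 0, so no net redox change at C3.

0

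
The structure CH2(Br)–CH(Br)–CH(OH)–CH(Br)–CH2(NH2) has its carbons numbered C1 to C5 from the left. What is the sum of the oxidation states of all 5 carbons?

-2

Tallying each carbon's bonds:
C1: 1C, 2H, 1Br → 0 − 2 + 1 = -1
C2: 2C, 1H, 1Br → 0 − 1 + 1 = 0
C3: 2C, 1H, 1O → 0 − 1 + 1 = 0
C4: 2C, 1H, 1Br → 0 − 1 + 1 = 0
C5: 1C, 2H, 1N → 0 − 2 + 1 = -1
Sum = -1 + 0 + 0 + 0 − 1 = -2.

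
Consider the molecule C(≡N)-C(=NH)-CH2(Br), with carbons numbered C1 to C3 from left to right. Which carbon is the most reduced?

Tallying each carbon's bonds:
C1: 1C, 3N → 0 + 3 = +3
C2: 2C, 2N → 0 + 2 = +2
C3: 1C, 2H, 1Br → 0 − 2 + 1 = -1
The most reduced carbon is C3 at -1.

C3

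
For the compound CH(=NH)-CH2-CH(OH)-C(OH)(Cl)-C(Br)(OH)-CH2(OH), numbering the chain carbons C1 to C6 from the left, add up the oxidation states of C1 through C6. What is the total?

+2

Each bond to a more electronegative atom (O, N, halogen) counts +1, each bond to a less electronegative atom (H, metal, B, Si) counts −1, and each C–C bond counts 0. Tallying each carbon:
C1: 1C, 1H, 2N → 0 − 1 + 2 = +1
C2: 2C, 2H → 0 − 2 = -2
C3: 2C, 1H, 1O → 0 − 1 + 1 = 0
C4: 2C, 1O, 1Cl → 0 + 1 + 1 = +2
C5: 2C, 1O, 1Br → 0 + 1 + 1 = +2
C6: 1C, 2H, 1O → 0 − 2 + 1 = -1
Sum = +1 − 2 + 0 + 2 + 2 − 1 = +2.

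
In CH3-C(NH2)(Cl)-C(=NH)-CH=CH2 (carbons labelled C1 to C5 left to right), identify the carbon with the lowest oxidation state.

Tallying each carbon's bonds:
C1: 1C, 3H → 0 − 3 = -3
C2: 2C, 1N, 1Cl → 0 + 1 + 1 = +2
C3: 2C, 2N → 0 + 2 = +2
C4: 3C, 1H → 0 − 1 = -1
C5: 2C, 2H → 0 − 2 = -2
The most reduced carbon is C1 at -3.

C1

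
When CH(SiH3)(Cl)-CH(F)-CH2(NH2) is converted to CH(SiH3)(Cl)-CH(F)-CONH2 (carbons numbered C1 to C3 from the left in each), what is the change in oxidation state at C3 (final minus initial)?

Before: C3 has 1 bond to C, 2 bonds to H, 1 bond to N → oxidation state -1.
After: C3 has 1 bond to C, 2 bonds to O, 1 bond to N → oxidation state +3.
Δ = +3 − (-1) = +4, so this is an oxidation at C3.

+4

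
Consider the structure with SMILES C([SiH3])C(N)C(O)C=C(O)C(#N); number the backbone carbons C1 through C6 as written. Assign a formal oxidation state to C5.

C5 has a double bond to C (2×0 = 0), one bond to C (0), one bond to O (+1).
Oxidation state = 0 + 0 + 1 = +1.

+1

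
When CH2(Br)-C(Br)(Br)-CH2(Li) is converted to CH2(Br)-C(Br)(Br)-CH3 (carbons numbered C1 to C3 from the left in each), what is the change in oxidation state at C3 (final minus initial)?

Before: C3 has 1 bond to C, 2 bonds to H, 1 bond to Li → oxidation state -3.
After: C3 has 1 bond to C, 3 bonds to H → oxidation state -3.
Δ = -3 − (-3) = 0, so no net redox change at C3.

0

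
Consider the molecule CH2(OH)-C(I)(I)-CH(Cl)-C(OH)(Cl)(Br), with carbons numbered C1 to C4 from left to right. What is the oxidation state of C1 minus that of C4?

-4

C1: 1C, 2H, 1O → 0 − 2 + 1 = -1
C4: 1C, 1O, 1Cl, 1Br → 0 + 1 + 1 + 1 = +3
Difference: -1 − (+3) = -4.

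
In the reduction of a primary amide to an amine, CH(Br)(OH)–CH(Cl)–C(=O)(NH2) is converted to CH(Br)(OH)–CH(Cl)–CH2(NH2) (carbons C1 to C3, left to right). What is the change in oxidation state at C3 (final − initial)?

-4

Before: C3 has 1 bond to C, 2 bonds to O, 1 bond to N → oxidation state +3.
After: C3 has 1 bond to C, 2 bonds to H, 1 bond to N → oxidation state -1.
Δ = -1 − (+3) = -4, so this is a reduction at C3.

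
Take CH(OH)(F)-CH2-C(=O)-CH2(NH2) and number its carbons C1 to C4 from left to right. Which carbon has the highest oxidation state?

C3

Bonds to more-electronegative neighbours contribute +1 each, bonds to H or metals contribute −1 each, and C–C bonds contribute 0. Tallying each carbon:
C1: 1C, 1H, 1O, 1F → 0 − 1 + 1 + 1 = +1
C2: 2C, 2H → 0 − 2 = -2
C3: 2C, 2O → 0 + 2 = +2
C4: 1C, 2H, 1N → 0 − 2 + 1 = -1
The most oxidised carbon is C3 at +2.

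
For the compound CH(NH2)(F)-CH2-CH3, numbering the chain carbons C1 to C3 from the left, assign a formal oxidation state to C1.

C1 has one bond to C (0), one bond to N (+1), one bond to H (-1), one bond to F (+1).
Oxidation state = 0 + 1 − 1 + 1 = +1.

+1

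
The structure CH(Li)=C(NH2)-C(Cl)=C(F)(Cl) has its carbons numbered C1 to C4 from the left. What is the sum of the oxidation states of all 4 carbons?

+2

Count +1 for every bond to an atom more electronegative than carbon and −1 for every bond to one less electronegative; C–C bonds are 0. Tallying each carbon:
C1: 2C, 1H, 1Li → 0 − 1 − 1 = -2
C2: 3C, 1N → 0 + 1 = +1
C3: 3C, 1Cl → 0 + 1 = +1
C4: 2C, 1F, 1Cl → 0 + 1 + 1 = +2
Sum = -2 + 1 + 1 + 2 = +2.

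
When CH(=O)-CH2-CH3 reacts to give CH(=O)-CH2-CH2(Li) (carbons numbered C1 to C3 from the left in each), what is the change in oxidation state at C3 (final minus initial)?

0

Before: C3 has 1 bond to C, 3 bonds to H → oxidation state -3.
After: C3 has 1 bond to C, 2 bonds to H, 1 bond to Li → oxidation state -3.
Δ = -3 − (-3) = 0, so no net redox change at C3.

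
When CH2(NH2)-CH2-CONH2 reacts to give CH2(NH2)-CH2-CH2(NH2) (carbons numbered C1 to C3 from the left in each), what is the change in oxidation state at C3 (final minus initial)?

Before: C3 has 1 bond to C, 2 bonds to O, 1 bond to N → oxidation state +3.
After: C3 has 1 bond to C, 2 bonds to H, 1 bond to N → oxidation state -1.
Δ = -1 − (+3) = -4, so this is a reduction at C3.

-4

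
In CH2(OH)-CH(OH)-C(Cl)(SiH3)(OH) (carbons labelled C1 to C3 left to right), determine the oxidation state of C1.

-1

Bonds to more-electronegative neighbours contribute +1 each, bonds to H or metals contribute −1 each, and C–C bonds contribute 0.
C1 has one bond to C (0), one bond to O (+1), one bond to H (-1), one bond to H (-1).
Oxidation state = 0 + 1 − 1 − 1 = -1.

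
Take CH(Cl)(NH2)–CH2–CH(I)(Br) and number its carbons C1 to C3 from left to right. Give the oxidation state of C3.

Each bond to a more electronegative atom (O, N, halogen) counts +1, each bond to a less electronegative atom (H, metal, B, Si) counts −1, and each C–C bond counts 0.
C3 has one bond to C (0), one bond to H (-1), one bond to I (+1), one bond to Br (+1).
Oxidation state = 0 − 1 + 1 + 1 = +1.

+1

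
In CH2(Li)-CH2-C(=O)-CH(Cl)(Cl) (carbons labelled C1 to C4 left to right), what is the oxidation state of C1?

-3

Count +1 for every bond to an atom more electronegative than carbon and −1 for every bond to one less electronegative; C–C bonds are 0.
C1 has one bond to C (0), one bond to Li (-1), one bond to H (-1), one bond to H (-1).
Oxidation state = 0 − 1 − 1 − 1 = -3.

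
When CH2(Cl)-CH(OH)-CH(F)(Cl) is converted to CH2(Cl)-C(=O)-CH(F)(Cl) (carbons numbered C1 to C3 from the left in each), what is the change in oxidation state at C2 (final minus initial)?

+2

Before: C2 has 2 bonds to C, 1 bond to H, 1 bond to O → oxidation state 0.
After: C2 has 2 bonds to C, 2 bonds to O → oxidation state +2.
Δ = +2 − (0) = +2, so this is an oxidation at C2.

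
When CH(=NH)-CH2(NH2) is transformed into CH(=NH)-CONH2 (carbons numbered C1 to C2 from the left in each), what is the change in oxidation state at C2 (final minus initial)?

Before: C2 has 1 bond to C, 2 bonds to H, 1 bond to N → oxidation state -1.
After: C2 has 1 bond to C, 2 bonds to O, 1 bond to N → oxidation state +3.
Δ = +3 − (-1) = +4, so this is an oxidation at C2.

+4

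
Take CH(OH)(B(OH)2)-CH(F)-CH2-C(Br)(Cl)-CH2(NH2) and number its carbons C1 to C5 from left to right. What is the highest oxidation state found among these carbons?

+2

Tallying each carbon's bonds:
C1: 1C, 1H, 1O, 1B → 0 − 1 + 1 − 1 = -1
C2: 2C, 1H, 1F → 0 − 1 + 1 = 0
C3: 2C, 2H → 0 − 2 = -2
C4: 2C, 1Cl, 1Br → 0 + 1 + 1 = +2
C5: 1C, 2H, 1N → 0 − 2 + 1 = -1
The highest value is +2.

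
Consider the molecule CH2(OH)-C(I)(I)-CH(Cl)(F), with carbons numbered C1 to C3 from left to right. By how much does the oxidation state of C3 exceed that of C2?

C3: 1C, 1H, 1F, 1Cl → 0 − 1 + 1 + 1 = +1
C2: 2C, 2I → 0 + 2 = +2
Difference: +1 − (+2) = -1.

-1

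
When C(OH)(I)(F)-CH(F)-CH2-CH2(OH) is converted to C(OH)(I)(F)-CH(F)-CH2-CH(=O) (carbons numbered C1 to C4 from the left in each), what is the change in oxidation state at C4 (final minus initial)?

+2

Before: C4 has 1 bond to C, 2 bonds to H, 1 bond to O → oxidation state -1.
After: C4 has 1 bond to C, 1 bond to H, 2 bonds to O → oxidation state +1.
Δ = +1 − (-1) = +2, so this is an oxidation at C4.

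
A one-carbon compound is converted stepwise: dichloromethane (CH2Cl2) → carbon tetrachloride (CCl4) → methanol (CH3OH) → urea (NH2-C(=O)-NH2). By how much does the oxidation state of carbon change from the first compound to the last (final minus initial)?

Carbon oxidation states along the series — dichloromethane: 0, carbon tetrachloride: +4, methanol: -2, urea: +4.
Net change = +4 − (0) = +4.

+4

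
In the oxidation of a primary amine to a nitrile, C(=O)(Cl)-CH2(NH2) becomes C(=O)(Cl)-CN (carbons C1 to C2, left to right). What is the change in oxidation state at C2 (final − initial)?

Before: C2 has 1 bond to C, 2 bonds to H, 1 bond to N → oxidation state -1.
After: C2 has 1 bond to C, 3 bonds to N → oxidation state +3.
Δ = +3 − (-1) = +4, so this is an oxidation at C2.

+4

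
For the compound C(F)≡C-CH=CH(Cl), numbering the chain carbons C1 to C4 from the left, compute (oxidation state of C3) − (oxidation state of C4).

-1

C3: 3C, 1H → 0 − 1 = -1
C4: 2C, 1H, 1Cl → 0 − 1 + 1 = 0
Difference: -1 − (0) = -1.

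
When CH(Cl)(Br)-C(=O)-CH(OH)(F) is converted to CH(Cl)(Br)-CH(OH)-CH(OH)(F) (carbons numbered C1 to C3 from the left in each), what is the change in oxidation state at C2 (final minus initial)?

Before: C2 has 2 bonds to C, 2 bonds to O → oxidation state +2.
After: C2 has 2 bonds to C, 1 bond to H, 1 bond to O → oxidation state 0.
Δ = 0 − (+2) = -2, so this is a reduction at C2.

-2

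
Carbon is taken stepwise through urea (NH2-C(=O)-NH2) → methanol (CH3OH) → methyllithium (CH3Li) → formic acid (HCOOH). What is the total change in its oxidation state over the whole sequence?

Carbon oxidation states along the series — urea: +4, methanol: -2, methyllithium: -4, formic acid: +2.
Net change = +2 − (+4) = -2.

-2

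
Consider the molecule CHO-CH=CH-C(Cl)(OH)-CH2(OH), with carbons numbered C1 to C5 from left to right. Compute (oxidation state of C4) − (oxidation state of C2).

+3

C4: 2C, 1O, 1Cl → 0 + 1 + 1 = +2
C2: 3C, 1H → 0 − 1 = -1
Difference: +2 − (-1) = +3.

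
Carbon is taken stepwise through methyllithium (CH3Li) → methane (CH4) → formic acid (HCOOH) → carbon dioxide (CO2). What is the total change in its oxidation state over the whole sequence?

+8

Carbon oxidation states along the series — methyllithium: -4, methane: -4, formic acid: +2, carbon dioxide: +4.
Net change = +4 − (-4) = +8.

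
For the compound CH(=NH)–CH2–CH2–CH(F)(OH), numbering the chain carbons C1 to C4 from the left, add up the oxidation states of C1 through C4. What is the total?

-2

Tallying each carbon's bonds:
C1: 1C, 1H, 2N → 0 − 1 + 2 = +1
C2: 2C, 2H → 0 − 2 = -2
C3: 2C, 2H → 0 − 2 = -2
C4: 1C, 1H, 1O, 1F → 0 − 1 + 1 + 1 = +1
Sum = +1 − 2 − 2 + 1 = -2.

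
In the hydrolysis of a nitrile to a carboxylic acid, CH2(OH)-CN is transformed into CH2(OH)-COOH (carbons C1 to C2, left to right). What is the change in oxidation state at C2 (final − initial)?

0

Before: C2 has 1 bond to C, 3 bonds to N → oxidation state +3.
After: C2 has 1 bond to C, 3 bonds to O → oxidation state +3.
Δ = +3 − (+3) = 0, so no net redox change at C2.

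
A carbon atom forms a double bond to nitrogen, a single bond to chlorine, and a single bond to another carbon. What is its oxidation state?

+3

Count +1 for every bond to an atom more electronegative than carbon and −1 for every bond to one less electronegative; C–C bonds are 0.
The carbon has one bond to C (0), a double bond to N (2×+1 = +2), one bond to Cl (+1).
Oxidation state = 0 + 2 + 1 = +3.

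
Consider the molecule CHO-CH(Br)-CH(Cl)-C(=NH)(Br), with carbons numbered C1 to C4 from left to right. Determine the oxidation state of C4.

+3

C4 has one bond to C (0), a double bond to N (2×+1 = +2), one bond to Br (+1).
Oxidation state = 0 + 2 + 1 = +3.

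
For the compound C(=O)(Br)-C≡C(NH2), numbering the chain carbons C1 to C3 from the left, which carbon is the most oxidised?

C1

Assign +1 per bond to O/N/halogen, −1 per bond to H or an electropositive element, and 0 per bond to carbon. Tallying each carbon:
C1: 1C, 2O, 1Br → 0 + 2 + 1 = +3
C2: 4C → 0 = 0
C3: 3C, 1N → 0 + 1 = +1
The most oxidised carbon is C1 at +3.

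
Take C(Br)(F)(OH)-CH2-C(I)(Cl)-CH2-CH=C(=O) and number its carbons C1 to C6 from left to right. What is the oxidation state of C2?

-2

C2 has one bond to C (0), one bond to C (0), one bond to H (-1), one bond to H (-1).
Oxidation state = 0 + 0 − 1 − 1 = -2.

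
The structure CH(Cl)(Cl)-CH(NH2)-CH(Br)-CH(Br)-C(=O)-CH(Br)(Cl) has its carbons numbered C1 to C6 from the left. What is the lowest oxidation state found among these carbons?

0

Each bond to a more electronegative atom (O, N, halogen) counts +1, each bond to a less electronegative atom (H, metal, B, Si) counts −1, and each C–C bond counts 0. Tallying each carbon:
C1: 1C, 1H, 2Cl → 0 − 1 + 2 = +1
C2: 2C, 1H, 1N → 0 − 1 + 1 = 0
C3: 2C, 1H, 1Br → 0 − 1 + 1 = 0
C4: 2C, 1H, 1Br → 0 − 1 + 1 = 0
C5: 2C, 2O → 0 + 2 = +2
C6: 1C, 1H, 1Cl, 1Br → 0 − 1 + 1 + 1 = +1
The lowest value is 0.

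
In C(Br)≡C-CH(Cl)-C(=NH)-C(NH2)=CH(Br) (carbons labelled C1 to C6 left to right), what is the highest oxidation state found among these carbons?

+2

Assign +1 per bond to O/N/halogen, −1 per bond to H or an electropositive element, and 0 per bond to carbon. Tallying each carbon:
C1: 3C, 1Br → 0 + 1 = +1
C2: 4C → 0 = 0
C3: 2C, 1H, 1Cl → 0 − 1 + 1 = 0
C4: 2C, 2N → 0 + 2 = +2
C5: 3C, 1N → 0 + 1 = +1
C6: 2C, 1H, 1Br → 0 − 1 + 1 = 0
The highest value is +2.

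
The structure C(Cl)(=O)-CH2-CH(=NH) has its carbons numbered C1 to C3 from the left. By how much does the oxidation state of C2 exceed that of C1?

-5

C2: 2C, 2H → 0 − 2 = -2
C1: 1C, 2O, 1Cl → 0 + 2 + 1 = +3
Difference: -2 − (+3) = -5.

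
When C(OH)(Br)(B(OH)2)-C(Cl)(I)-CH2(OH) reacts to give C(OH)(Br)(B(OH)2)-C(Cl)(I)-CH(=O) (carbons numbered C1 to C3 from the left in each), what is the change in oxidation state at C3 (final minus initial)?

Before: C3 has 1 bond to C, 2 bonds to H, 1 bond to O → oxidation state -1.
After: C3 has 1 bond to C, 1 bond to H, 2 bonds to O → oxidation state +1.
Δ = +1 − (-1) = +2, so this is an oxidation at C3.

+2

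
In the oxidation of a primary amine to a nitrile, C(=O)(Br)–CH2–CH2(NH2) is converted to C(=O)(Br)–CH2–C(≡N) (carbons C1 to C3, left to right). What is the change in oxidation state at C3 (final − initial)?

+4

Before: C3 has 1 bond to C, 2 bonds to H, 1 bond to N → oxidation state -1.
After: C3 has 1 bond to C, 3 bonds to N → oxidation state +3.
Δ = +3 − (-1) = +4, so this is an oxidation at C3.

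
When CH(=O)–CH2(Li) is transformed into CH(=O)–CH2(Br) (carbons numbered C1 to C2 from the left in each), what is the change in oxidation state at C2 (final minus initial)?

Before: C2 has 1 bond to C, 2 bonds to H, 1 bond to Li → oxidation state -3.
After: C2 has 1 bond to C, 2 bonds to H, 1 bond to Br → oxidation state -1.
Δ = -1 − (-3) = +2, so this is an oxidation at C2.

+2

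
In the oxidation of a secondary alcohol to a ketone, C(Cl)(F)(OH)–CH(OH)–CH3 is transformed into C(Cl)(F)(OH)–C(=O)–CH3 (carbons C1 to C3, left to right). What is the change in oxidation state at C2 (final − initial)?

Before: C2 has 2 bonds to C, 1 bond to H, 1 bond to O → oxidation state 0.
After: C2 has 2 bonds to C, 2 bonds to O → oxidation state +2.
Δ = +2 − (0) = +2, so this is an oxidation at C2.

+2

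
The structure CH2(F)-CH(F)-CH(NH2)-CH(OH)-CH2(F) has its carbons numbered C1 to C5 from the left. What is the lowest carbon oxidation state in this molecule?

-1

Tallying each carbon's bonds:
C1: 1C, 2H, 1F → 0 − 2 + 1 = -1
C2: 2C, 1H, 1F → 0 − 1 + 1 = 0
C3: 2C, 1H, 1N → 0 − 1 + 1 = 0
C4: 2C, 1H, 1O → 0 − 1 + 1 = 0
C5: 1C, 2H, 1F → 0 − 2 + 1 = -1
The lowest value is -1.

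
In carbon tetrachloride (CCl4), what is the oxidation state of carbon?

The carbon has one bond to Cl (+1), one bond to Cl (+1), one bond to Cl (+1), one bond to Cl (+1).
Oxidation state = +1 + 1 + 1 + 1 = +4.

+4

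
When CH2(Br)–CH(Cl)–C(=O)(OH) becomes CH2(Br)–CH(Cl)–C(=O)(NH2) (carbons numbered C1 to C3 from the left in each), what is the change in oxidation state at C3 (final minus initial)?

0

Before: C3 has 1 bond to C, 3 bonds to O → oxidation state +3.
After: C3 has 1 bond to C, 2 bonds to O, 1 bond to N → oxidation state +3.
Δ = +3 − (+3) = 0, so no net redox change at C3.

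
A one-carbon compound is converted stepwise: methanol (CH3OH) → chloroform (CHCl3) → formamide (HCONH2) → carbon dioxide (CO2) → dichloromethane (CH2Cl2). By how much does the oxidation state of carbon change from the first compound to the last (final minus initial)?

+2

Carbon oxidation states along the series — methanol: -2, chloroform: +2, formamide: +2, carbon dioxide: +4, dichloromethane: 0.
Net change = 0 − (-2) = +2.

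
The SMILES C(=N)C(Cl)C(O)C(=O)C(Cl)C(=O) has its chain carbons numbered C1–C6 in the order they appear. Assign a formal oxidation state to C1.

C1 has one bond to C (0), one bond to H (-1), a double bond to N (2×+1 = +2).
Oxidation state = 0 − 1 + 2 = +1.

+1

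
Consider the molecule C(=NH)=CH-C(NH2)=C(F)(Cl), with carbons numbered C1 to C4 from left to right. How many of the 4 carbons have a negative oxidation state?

Bonds to more-electronegative neighbours contribute +1 each, bonds to H or metals contribute −1 each, and C–C bonds contribute 0. Tallying each carbon:
C1: 2C, 2N → 0 + 2 = +2
C2: 3C, 1H → 0 − 1 = -1
C3: 3C, 1N → 0 + 1 = +1
C4: 2C, 1F, 1Cl → 0 + 1 + 1 = +2
1 carbon (C2) meets the condition.

1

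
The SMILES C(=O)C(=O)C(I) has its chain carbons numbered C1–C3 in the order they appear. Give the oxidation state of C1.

Assign +1 per bond to O/N/halogen, −1 per bond to H or an electropositive element, and 0 per bond to carbon.
C1 has one bond to C (0), one bond to H (-1), a double bond to O (2×+1 = +2).
Oxidation state = 0 − 1 + 2 = +1.

+1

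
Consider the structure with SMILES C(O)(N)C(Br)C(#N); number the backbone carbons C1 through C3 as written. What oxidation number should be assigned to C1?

+1

Each bond to a more electronegative atom (O, N, halogen) counts +1, each bond to a less electronegative atom (H, metal, B, Si) counts −1, and each C–C bond counts 0.
C1 has one bond to C (0), one bond to H (-1), one bond to O (+1), one bond to N (+1).
Oxidation state = 0 − 1 + 1 + 1 = +1.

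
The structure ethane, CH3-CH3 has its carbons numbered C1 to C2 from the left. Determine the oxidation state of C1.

-3

C1 has one bond to H (-1), one bond to H (-1), one bond to H (-1), one bond to C (0).
Oxidation state = -1 − 1 − 1 + 0 = -3.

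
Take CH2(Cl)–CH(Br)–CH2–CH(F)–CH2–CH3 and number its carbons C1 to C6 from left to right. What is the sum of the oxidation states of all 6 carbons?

-8

Count +1 for every bond to an atom more electronegative than carbon and −1 for every bond to one less electronegative; C–C bonds are 0. Tallying each carbon:
C1: 1C, 2H, 1Cl → 0 − 2 + 1 = -1
C2: 2C, 1H, 1Br → 0 − 1 + 1 = 0
C3: 2C, 2H → 0 − 2 = -2
C4: 2C, 1H, 1F → 0 − 1 + 1 = 0
C5: 2C, 2H → 0 − 2 = -2
C6: 1C, 3H → 0 − 3 = -3
Sum = -1 + 0 − 2 + 0 − 2 − 3 = -8.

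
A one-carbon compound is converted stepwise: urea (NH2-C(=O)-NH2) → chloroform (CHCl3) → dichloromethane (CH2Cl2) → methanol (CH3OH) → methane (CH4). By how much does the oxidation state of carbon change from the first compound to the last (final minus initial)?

-8

Carbon oxidation states along the series — urea: +4, chloroform: +2, dichloromethane: 0, methanol: -2, methane: -4.
Net change = -4 − (+4) = -8.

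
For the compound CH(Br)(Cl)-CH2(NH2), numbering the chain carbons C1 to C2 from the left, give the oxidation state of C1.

+1

Assign +1 per bond to O/N/halogen, −1 per bond to H or an electropositive element, and 0 per bond to carbon.
C1 has one bond to C (0), one bond to Br (+1), one bond to Cl (+1), one bond to H (-1).
Oxidation state = 0 + 1 + 1 − 1 = +1.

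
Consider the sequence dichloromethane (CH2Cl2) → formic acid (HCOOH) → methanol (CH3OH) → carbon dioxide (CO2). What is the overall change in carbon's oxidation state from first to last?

Carbon oxidation states along the series — dichloromethane: 0, formic acid: +2, methanol: -2, carbon dioxide: +4.
Net change = +4 − (0) = +4.

+4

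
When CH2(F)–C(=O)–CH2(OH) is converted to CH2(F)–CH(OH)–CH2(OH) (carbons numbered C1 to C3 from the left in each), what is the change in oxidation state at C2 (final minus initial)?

-2

Before: C2 has 2 bonds to C, 2 bonds to O → oxidation state +2.
After: C2 has 2 bonds to C, 1 bond to H, 1 bond to O → oxidation state 0.
Δ = 0 − (+2) = -2, so this is a reduction at C2.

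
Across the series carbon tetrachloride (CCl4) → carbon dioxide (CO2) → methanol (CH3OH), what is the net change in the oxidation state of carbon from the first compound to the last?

-6

Carbon oxidation states along the series — carbon tetrachloride: +4, carbon dioxide: +4, methanol: -2.
Net change = -2 − (+4) = -6.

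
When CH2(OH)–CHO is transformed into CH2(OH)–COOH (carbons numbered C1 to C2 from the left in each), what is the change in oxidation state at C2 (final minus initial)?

Before: C2 has 1 bond to C, 1 bond to H, 2 bonds to O → oxidation state +1.
After: C2 has 1 bond to C, 3 bonds to O → oxidation state +3.
Δ = +3 − (+1) = +2, so this is an oxidation at C2.

+2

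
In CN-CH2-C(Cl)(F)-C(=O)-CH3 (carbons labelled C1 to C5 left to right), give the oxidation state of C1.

+3

Assign +1 per bond to O/N/halogen, −1 per bond to H or an electropositive element, and 0 per bond to carbon.
C1 has one bond to C (0), a triple bond to N (3×+1 = +3).
Oxidation state = 0 + 3 = +3.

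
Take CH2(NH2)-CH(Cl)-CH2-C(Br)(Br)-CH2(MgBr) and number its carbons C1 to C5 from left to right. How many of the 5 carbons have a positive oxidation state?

Bonds to more-electronegative neighbours contribute +1 each, bonds to H or metals contribute −1 each, and C–C bonds contribute 0. Tallying each carbon:
C1: 1C, 2H, 1N → 0 − 2 + 1 = -1
C2: 2C, 1H, 1Cl → 0 − 1 + 1 = 0
C3: 2C, 2H → 0 − 2 = -2
C4: 2C, 2Br → 0 + 2 = +2
C5: 1C, 2H, 1Mg → 0 − 2 − 1 = -3
1 carbon (C4) meets the condition.

1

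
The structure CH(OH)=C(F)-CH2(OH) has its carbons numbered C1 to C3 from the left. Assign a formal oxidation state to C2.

+1

Count +1 for every bond to an atom more electronegative than carbon and −1 for every bond to one less electronegative; C–C bonds are 0.
C2 has a double bond to C (2×0 = 0), one bond to C (0), one bond to F (+1).
Oxidation state = 0 + 0 + 1 = +1.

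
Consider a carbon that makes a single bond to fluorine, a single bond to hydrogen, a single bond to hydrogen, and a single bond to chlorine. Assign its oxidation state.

The carbon has one bond to H (-1), one bond to H (-1), one bond to F (+1), one bond to Cl (+1).
Oxidation state = -1 − 1 + 1 + 1 = 0.

0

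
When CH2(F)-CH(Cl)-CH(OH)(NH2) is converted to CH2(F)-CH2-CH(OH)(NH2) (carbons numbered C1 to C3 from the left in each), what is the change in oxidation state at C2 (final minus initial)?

-2

Before: C2 has 2 bonds to C, 1 bond to H, 1 bond to Cl → oxidation state 0.
After: C2 has 2 bonds to C, 2 bonds to H → oxidation state -2.
Δ = -2 − (0) = -2, so this is a reduction at C2.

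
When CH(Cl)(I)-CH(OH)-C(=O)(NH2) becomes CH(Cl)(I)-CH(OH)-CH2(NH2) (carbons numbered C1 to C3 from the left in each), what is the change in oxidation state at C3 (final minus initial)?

Before: C3 has 1 bond to C, 2 bonds to O, 1 bond to N → oxidation state +3.
After: C3 has 1 bond to C, 2 bonds to H, 1 bond to N → oxidation state -1.
Δ = -1 − (+3) = -4, so this is a reduction at C3.

-4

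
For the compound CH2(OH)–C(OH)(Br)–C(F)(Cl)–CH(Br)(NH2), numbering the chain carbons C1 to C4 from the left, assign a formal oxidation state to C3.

+2

C3 has one bond to C (0), one bond to C (0), one bond to F (+1), one bond to Cl (+1).
Oxidation state = 0 + 0 + 1 + 1 = +2.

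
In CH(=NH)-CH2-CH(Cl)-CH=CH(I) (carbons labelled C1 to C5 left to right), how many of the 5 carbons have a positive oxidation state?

Each bond to a more electronegative atom (O, N, halogen) counts +1, each bond to a less electronegative atom (H, metal, B, Si) counts −1, and each C–C bond counts 0. Tallying each carbon:
C1: 1C, 1H, 2N → 0 − 1 + 2 = +1
C2: 2C, 2H → 0 − 2 = -2
C3: 2C, 1H, 1Cl → 0 − 1 + 1 = 0
C4: 3C, 1H → 0 − 1 = -1
C5: 2C, 1H, 1I → 0 − 1 + 1 = 0
1 carbon (C1) meets the condition.

1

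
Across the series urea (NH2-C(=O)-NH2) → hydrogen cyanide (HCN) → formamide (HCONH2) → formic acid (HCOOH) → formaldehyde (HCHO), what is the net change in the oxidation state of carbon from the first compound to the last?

-4

Carbon oxidation states along the series — urea: +4, hydrogen cyanide: +2, formamide: +2, formic acid: +2, formaldehyde: 0.
Net change = 0 − (+4) = -4.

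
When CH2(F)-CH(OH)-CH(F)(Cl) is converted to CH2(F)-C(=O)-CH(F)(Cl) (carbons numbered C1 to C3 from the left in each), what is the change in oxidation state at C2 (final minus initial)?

+2

Before: C2 has 2 bonds to C, 1 bond to H, 1 bond to O → oxidation state 0.
After: C2 has 2 bonds to C, 2 bonds to O → oxidation state +2.
Δ = +2 − (0) = +2, so this is an oxidation at C2.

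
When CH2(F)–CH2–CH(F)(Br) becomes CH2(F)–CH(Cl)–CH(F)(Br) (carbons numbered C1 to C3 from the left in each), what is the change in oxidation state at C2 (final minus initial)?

Before: C2 has 2 bonds to C, 2 bonds to H → oxidation state -2.
After: C2 has 2 bonds to C, 1 bond to H, 1 bond to Cl → oxidation state 0.
Δ = 0 − (-2) = +2, so this is an oxidation at C2.

+2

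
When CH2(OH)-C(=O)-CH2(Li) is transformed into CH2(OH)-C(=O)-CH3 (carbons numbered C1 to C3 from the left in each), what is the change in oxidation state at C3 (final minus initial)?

0

Before: C3 has 1 bond to C, 2 bonds to H, 1 bond to Li → oxidation state -3.
After: C3 has 1 bond to C, 3 bonds to H → oxidation state -3.
Δ = -3 − (-3) = 0, so no net redox change at C3.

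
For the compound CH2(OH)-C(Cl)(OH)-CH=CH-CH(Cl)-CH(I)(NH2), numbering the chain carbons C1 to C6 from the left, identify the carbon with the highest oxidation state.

Bonds to more-electronegative neighbours contribute +1 each, bonds to H or metals contribute −1 each, and C–C bonds contribute 0. Tallying each carbon:
C1: 1C, 2H, 1O → 0 − 2 + 1 = -1
C2: 2C, 1O, 1Cl → 0 + 1 + 1 = +2
C3: 3C, 1H → 0 − 1 = -1
C4: 3C, 1H → 0 − 1 = -1
C5: 2C, 1H, 1Cl → 0 − 1 + 1 = 0
C6: 1C, 1H, 1N, 1I → 0 − 1 + 1 + 1 = +1
The most oxidised carbon is C2 at +2.

C2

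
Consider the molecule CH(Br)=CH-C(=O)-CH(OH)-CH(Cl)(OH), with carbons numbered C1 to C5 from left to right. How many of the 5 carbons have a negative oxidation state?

1

Tallying each carbon's bonds:
C1: 2C, 1H, 1Br → 0 − 1 + 1 = 0
C2: 3C, 1H → 0 − 1 = -1
C3: 2C, 2O → 0 + 2 = +2
C4: 2C, 1H, 1O → 0 − 1 + 1 = 0
C5: 1C, 1H, 1O, 1Cl → 0 − 1 + 1 + 1 = +1
1 carbon (C2) meets the condition.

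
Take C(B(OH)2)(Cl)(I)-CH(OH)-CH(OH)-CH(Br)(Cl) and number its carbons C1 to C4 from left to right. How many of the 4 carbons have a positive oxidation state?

2

Count +1 for every bond to an atom more electronegative than carbon and −1 for every bond to one less electronegative; C–C bonds are 0. Tallying each carbon:
C1: 1C, 1Cl, 1I, 1B → 0 + 1 + 1 − 1 = +1
C2: 2C, 1H, 1O → 0 − 1 + 1 = 0
C3: 2C, 1H, 1O → 0 − 1 + 1 = 0
C4: 1C, 1H, 1Cl, 1Br → 0 − 1 + 1 + 1 = +1
2 carbons (C1, C4) meet the condition.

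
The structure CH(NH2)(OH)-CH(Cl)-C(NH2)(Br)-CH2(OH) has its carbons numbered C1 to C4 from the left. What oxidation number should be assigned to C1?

C1 has one bond to C (0), one bond to H (-1), one bond to N (+1), one bond to O (+1).
Oxidation state = 0 − 1 + 1 + 1 = +1.

+1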